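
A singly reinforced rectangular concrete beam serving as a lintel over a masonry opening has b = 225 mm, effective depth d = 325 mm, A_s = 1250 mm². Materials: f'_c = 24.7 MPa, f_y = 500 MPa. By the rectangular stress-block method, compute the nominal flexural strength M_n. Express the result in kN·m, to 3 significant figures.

M_n ≈ 162 kN·m

T = A_s f_y = 1250 × 500 = 625000 N = 625 kN.
From C = T: a = T/(0.85 f'_c b) = 625000/(0.85 × 24.7 × 225) = 132.31 mm.
M_n = T(d − a/2) = 625 kN × (325 − 66.155) mm = 161.78 kN·m.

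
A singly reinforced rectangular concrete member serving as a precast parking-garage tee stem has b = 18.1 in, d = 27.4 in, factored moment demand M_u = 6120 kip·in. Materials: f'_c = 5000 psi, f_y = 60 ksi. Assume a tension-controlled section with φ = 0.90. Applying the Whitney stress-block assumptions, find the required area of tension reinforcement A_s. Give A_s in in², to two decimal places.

M_n = M_u/φ = 6120/0.90 = 6800 kip·in.
From M_n = 0.85 f'_c a b (d − a/2):
a = d − √(d² − 2M_n/(0.85 f'_c b)) = 27.4 − √(27.4² − 2 × 6800/(0.85 × 5 × 18.1)) = 3.442 in.
A_s = 0.85 f'_c a b / f_y = 0.85 × 5 × 3.442 × 18.1 / 60 = 4.413 in².

A_s ≈ 4.41 in²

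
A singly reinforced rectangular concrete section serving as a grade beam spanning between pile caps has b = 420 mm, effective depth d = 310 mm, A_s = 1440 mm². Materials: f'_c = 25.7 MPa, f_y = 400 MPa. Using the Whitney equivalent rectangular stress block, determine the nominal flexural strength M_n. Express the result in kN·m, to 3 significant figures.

T = A_s f_y = 1440 × 400 = 576000 N = 576 kN.
From C = T: a = T/(0.85 f'_c b) = 576000/(0.85 × 25.7 × 420) = 62.78 mm.
M_n = T(d − a/2) = 576 kN × (310 − 31.39) mm = 160.48 kN·m.

M_n ≈ 160 kN·m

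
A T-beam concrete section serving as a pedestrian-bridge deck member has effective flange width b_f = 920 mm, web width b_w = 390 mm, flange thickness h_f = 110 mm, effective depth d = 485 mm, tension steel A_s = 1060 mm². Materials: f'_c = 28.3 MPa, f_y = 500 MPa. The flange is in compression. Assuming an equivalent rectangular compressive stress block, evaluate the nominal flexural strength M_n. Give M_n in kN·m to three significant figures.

M_n ≈ 251 kN·m

Tension: T = A_s f_y = 1060 × 500 = 530000 N.
Try a within the flange: a = T/(0.85 f'_c b_f) = 530000/(0.85 × 28.3 × 920) = 23.95 mm.
Since a = 23.95 ≤ h_f = 110 mm, the stress block lies entirely in the flange; analyse as a rectangular beam of width b_f.
M_n = T(d − a/2) = 530000 × (485 − 11.975) = 250.70 × 10⁶ N·mm.
M_n = 250.70 kN·m.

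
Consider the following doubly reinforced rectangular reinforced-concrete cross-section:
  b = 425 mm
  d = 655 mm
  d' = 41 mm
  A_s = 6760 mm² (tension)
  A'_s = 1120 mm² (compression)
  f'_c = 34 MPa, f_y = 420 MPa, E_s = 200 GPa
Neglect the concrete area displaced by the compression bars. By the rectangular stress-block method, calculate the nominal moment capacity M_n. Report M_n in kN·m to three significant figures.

Assume both tension and compression steel yield.
Net tension couple steel: A_s − A'_s = 5640 mm².
a = (A_s − A'_s) f_y / (0.85 f'_c b) = 2368800/(0.85 × 34 × 425) = 192.86 mm.
c = a/β₁ = 192.86/0.807 = 238.98 mm; ε'_s = 0.003(c − d')/c = 0.0025 ≥ f_y/E_s = 0.0021, so compression steel does yield.
M_n = (A_s − A'_s) f_y (d − a/2) + A'_s f_y (d − d') = [2368800 × (655 − 96.43) + 470400 × (655 − 41)] × 10⁻⁶ = 1323.14 + 288.83 = 1611.97 kN·m.

M_n ≈ 1610 kN·m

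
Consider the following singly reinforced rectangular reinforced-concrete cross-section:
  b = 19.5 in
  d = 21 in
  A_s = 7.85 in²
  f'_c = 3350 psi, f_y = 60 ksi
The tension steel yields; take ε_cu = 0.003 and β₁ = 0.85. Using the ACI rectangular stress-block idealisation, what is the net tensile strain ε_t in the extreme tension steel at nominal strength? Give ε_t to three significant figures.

a = A_s f_y/(0.85 f'_c b) = 8.482 in.
β₁ = 0.85, so c = a/β₁ = 8.482/0.85 = 9.979 in.
From the linear strain diagram with ε_cu = 0.003: ε_t = 0.003 (d − c)/c = 0.003 × (21 − 9.979)/9.979 = 0.00331.
ε_t < 0.004 — the section is over-reinforced for flexure under ACI limits.

ε_t ≈ 0.00331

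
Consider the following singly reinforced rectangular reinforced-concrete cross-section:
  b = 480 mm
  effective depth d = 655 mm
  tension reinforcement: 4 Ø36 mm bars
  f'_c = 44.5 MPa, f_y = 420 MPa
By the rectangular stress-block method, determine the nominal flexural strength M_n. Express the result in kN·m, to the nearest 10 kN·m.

A_s = 4 × 1018 = 4072 mm².
T = A_s f_y = 4072 × 420 = 1710240 N = 1710.24 kN.
From C = T: a = T/(0.85 f'_c b) = 1710240/(0.85 × 44.5 × 480) = 94.20 mm.
M_n = T(d − a/2) = 1710.24 kN × (655 − 47.1) mm = 1039.65 kN·m.

M_n ≈ 1040 kN·m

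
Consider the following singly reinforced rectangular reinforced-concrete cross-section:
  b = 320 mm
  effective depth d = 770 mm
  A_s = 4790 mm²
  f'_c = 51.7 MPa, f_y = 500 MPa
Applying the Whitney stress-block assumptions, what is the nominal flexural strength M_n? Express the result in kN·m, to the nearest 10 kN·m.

T = A_s f_y = 4790 × 500 = 2395000 N = 2395 kN.
From C = T: a = T/(0.85 f'_c b) = 2395000/(0.85 × 51.7 × 320) = 170.31 mm.
M_n = T(d − a/2) = 2395 kN × (770 − 85.155) mm = 1640.20 kN·m.

M_n ≈ 1640 kN·m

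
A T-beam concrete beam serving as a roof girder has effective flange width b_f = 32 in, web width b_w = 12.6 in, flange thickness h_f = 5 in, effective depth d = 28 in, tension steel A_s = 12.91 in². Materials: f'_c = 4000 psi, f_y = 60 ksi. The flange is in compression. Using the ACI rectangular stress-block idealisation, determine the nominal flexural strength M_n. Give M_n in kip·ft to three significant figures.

Tension: T = A_s f_y = 12.91 × 60 = 774.6 kips.
Try a within the flange: a = T/(0.85 f'_c b_f) = 774.6/(0.85 × 4 × 32) = 7.119 in.
a = 7.119 > h_f = 5 in: the block extends into the web. Split into flange-overhang and web parts.
C_f = 0.85 f'_c (b_f − b_w) h_f = 0.85 × 4 × (32 − 12.6) × 5 = 329.8 kips.
Remaining web compression depth: a_w = (T − C_f)/(0.85 f'_c b_w) = (774.6 − 329.8)/(0.85 × 4 × 12.6) = 10.383 in.
M_n = C_f(d − h_f/2) + (T − C_f)(d − a_w/2) = 329.8 × (28 − 2.5) + 444.8 × (28 − 5.1915) = 8409.9 + 10145.2 = 18555.1 kip·in.
M_n = 18555.1/12 = 1546.26 kip·ft.

M_n ≈ 1550 kip·ft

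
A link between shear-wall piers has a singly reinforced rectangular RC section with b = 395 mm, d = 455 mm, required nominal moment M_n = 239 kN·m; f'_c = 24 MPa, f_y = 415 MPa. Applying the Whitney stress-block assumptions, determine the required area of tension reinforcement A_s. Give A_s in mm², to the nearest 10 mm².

A_s ≈ 1370 mm²

With M_n = 0.85 f'_c a b (d − a/2), solve the quadratic for a:
a = d − √(d² − 2M_n/(0.85 f'_c b)) = 455 − √(455² − 2 × 239×10⁶/(0.85 × 24 × 395)) = 70.68 mm.
A_s = 0.85 f'_c a b / f_y = 0.85 × 24 × 70.68 × 395 / 415 = 1372.4 mm².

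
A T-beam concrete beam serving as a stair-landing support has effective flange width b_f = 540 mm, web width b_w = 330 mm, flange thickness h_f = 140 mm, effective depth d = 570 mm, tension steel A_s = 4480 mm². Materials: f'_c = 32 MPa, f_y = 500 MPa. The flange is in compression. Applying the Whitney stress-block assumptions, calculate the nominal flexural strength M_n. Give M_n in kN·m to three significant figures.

M_n ≈ 1110 kN·m

Tension: T = A_s f_y = 4480 × 500 = 2240000 N.
Try a within the flange: a = T/(0.85 f'_c b_f) = 2240000/(0.85 × 32 × 540) = 152.51 mm.
a = 152.51 > h_f = 140 mm: the block extends into the web. Split into flange-overhang and web parts.
C_f = 0.85 f'_c (b_f − b_w) h_f = 0.85 × 32 × (540 − 330) × 140 = 799680 N.
Remaining web compression depth: a_w = (T − C_f)/(0.85 f'_c b_w) = (2240000 − 799680)/(0.85 × 32 × 330) = 160.46 mm.
M_n = C_f(d − h_f/2) + (T − C_f)(d − a_w/2) = 799680 × (570 − 70) + 1440320 × (570 − 80.23) = 399.84 + 705.43 = 1105.27 × 10⁶ N·mm.
M_n = 1105.27 kN·m.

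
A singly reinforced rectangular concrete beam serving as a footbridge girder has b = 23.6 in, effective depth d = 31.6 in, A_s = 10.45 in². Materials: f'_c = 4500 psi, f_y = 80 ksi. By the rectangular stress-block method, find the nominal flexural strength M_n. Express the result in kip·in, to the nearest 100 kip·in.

T = A_s f_y = 10.45 × 80 = 836 kips.
a = T/(0.85 f'_c b) = 836/(0.85 × 4.5 × 23.6) = 9.261 in.
M_n = T(d − a/2) = 836 × (31.6 − 4.6305) = 22546.5 kip·in.

M_n ≈ 22500 kip·in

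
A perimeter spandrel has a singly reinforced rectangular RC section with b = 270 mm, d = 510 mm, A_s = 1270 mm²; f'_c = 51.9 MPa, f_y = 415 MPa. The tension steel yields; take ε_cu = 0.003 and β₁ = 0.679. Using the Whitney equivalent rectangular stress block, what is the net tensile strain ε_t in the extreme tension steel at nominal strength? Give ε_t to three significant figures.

a = A_s f_y/(0.85 f'_c b) = 44.25 mm.
β₁ = 0.679, so c = a/β₁ = 44.25/0.679 = 65.17 mm.
From the linear strain diagram with ε_cu = 0.003: ε_t = 0.003 (d − c)/c = 0.003 × (510 − 65.17)/65.17 = 0.0205.
Since ε_t ≥ 0.005, the section is tension-controlled.

ε_t ≈ 0.0205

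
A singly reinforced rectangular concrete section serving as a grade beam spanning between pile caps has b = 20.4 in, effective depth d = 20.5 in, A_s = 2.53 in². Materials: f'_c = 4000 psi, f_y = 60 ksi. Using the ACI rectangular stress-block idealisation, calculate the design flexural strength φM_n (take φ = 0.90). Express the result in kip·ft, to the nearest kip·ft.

T = A_s f_y = 2.53 × 60 = 151.8 kips.
a = T/(0.85 f'_c b) = 151.8/(0.85 × 4 × 20.4) = 2.189 in.
M_n = T(d − a/2) = 151.8 × (20.5 − 1.0945) = 2945.8 kip·in = 2945.8/12 = 245.48 kip·ft.
φM_n = 0.90 × 245.48 = 220.93 kip·ft.

φM_n ≈ 221 kip·ft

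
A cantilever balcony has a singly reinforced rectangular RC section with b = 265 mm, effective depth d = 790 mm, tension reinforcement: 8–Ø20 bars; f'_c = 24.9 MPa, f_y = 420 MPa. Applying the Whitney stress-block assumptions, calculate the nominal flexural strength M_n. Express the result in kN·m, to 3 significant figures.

A_s = 8 × 314 = 2512 mm².
T = A_s f_y = 2512 × 420 = 1055040 N = 1055.04 kN.
From C = T: a = T/(0.85 f'_c b) = 1055040/(0.85 × 24.9 × 265) = 188.11 mm.
M_n = T(d − a/2) = 1055.04 kN × (790 − 94.055) mm = 734.25 kN·m.

M_n ≈ 734 kN·m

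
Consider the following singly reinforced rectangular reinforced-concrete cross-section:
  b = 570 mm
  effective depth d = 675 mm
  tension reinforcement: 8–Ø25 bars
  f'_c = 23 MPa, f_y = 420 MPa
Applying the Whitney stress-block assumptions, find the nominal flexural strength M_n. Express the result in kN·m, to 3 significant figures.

M_n ≈ 991 kN·m

A_s = 8 × 491 = 3928 mm².
T = A_s f_y = 3928 × 420 = 1649760 N = 1649.76 kN.
From C = T: a = T/(0.85 f'_c b) = 1649760/(0.85 × 23 × 570) = 148.05 mm.
M_n = T(d − a/2) = 1649.76 kN × (675 − 74.025) mm = 991.46 kN·m.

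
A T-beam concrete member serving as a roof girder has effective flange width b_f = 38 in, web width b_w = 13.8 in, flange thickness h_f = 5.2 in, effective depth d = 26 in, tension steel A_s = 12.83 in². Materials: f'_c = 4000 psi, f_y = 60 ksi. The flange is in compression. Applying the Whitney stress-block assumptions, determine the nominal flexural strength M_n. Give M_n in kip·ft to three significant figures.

M_n ≈ 1470 kip·ft

Tension: T = A_s f_y = 12.83 × 60 = 769.8 kips.
Try a within the flange: a = T/(0.85 f'_c b_f) = 769.8/(0.85 × 4 × 38) = 5.958 in.
a = 5.958 > h_f = 5.2 in: the block extends into the web. Split into flange-overhang and web parts.
C_f = 0.85 f'_c (b_f − b_w) h_f = 0.85 × 4 × (38 − 13.8) × 5.2 = 427.9 kips.
Remaining web compression depth: a_w = (T − C_f)/(0.85 f'_c b_w) = (769.8 − 427.9)/(0.85 × 4 × 13.8) = 7.287 in.
M_n = C_f(d − h_f/2) + (T − C_f)(d − a_w/2) = 427.9 × (26 − 2.6) + 341.9 × (26 − 3.6435) = 10012.9 + 7643.7 = 17656.6 kip·in.
M_n = 17656.6/12 = 1471.38 kip·ft.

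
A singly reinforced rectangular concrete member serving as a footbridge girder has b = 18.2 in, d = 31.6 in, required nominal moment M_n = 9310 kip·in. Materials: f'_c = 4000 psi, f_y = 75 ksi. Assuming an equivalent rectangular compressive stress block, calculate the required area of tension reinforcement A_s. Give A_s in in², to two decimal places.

A_s ≈ 4.28 in²

From M_n = 0.85 f'_c a b (d − a/2):
a = d − √(d² − 2M_n/(0.85 f'_c b)) = 31.6 − √(31.6² − 2 × 9310/(0.85 × 4 × 18.2)) = 5.187 in.
A_s = 0.85 f'_c a b / f_y = 0.85 × 4 × 5.187 × 18.2 / 75 = 4.280 in².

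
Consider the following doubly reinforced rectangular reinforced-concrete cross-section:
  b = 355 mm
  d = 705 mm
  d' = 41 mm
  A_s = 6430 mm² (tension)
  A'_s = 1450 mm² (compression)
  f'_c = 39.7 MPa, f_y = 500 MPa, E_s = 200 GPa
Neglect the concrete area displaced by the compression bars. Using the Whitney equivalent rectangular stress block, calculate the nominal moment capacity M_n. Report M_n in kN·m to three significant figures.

M_n ≈ 1980 kN·m

Assume both tension and compression steel yield.
Net tension couple steel: A_s − A'_s = 4980 mm².
a = (A_s − A'_s) f_y / (0.85 f'_c b) = 2490000/(0.85 × 39.7 × 355) = 207.86 mm.
c = a/β₁ = 207.86/0.766 = 271.36 mm; ε'_s = 0.003(c − d')/c = 0.0025 ≥ f_y/E_s = 0.0025, so compression steel does yield.
M_n = (A_s − A'_s) f_y (d − a/2) + A'_s f_y (d − d') = [2490000 × (705 − 103.93) + 725000 × (705 − 41)] × 10⁻⁶ = 1496.66 + 481.40 = 1978.06 kN·m.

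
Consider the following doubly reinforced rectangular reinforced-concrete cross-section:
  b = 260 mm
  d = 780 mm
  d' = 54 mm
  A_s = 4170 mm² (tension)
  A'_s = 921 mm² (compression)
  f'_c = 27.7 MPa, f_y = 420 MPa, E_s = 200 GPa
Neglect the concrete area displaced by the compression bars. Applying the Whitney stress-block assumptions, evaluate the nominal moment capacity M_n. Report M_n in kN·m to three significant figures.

M_n ≈ 1190 kN·m

Assume both tension and compression steel yield.
Net tension couple steel: A_s − A'_s = 3249 mm².
a = (A_s − A'_s) f_y / (0.85 f'_c b) = 1364580/(0.85 × 27.7 × 260) = 222.91 mm.
c = a/β₁ = 222.91/0.85 = 262.25 mm; ε'_s = 0.003(c − d')/c = 0.0024 ≥ f_y/E_s = 0.0021, so compression steel does yield.
M_n = (A_s − A'_s) f_y (d − a/2) + A'_s f_y (d − d') = [1364580 × (780 − 111.455) + 386820 × (780 − 54)] × 10⁻⁶ = 912.28 + 280.83 = 1193.11 kN·m.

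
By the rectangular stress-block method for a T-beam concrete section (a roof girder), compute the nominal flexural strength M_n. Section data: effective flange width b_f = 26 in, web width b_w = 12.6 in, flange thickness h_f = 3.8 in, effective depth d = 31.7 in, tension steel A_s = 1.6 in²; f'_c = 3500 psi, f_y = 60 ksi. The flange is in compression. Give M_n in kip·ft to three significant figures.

Tension: T = A_s f_y = 1.6 × 60 = 96 kips.
Try a within the flange: a = T/(0.85 f'_c b_f) = 96/(0.85 × 3.5 × 26) = 1.241 in.
Since a = 1.241 ≤ h_f = 3.8 in, the stress block lies entirely in the flange; analyse as a rectangular beam of width b_f.
M_n = T(d − a/2) = 96 × (31.7 − 0.6205) = 2983.6 kip·in.
M_n = 2983.6/12 = 248.63 kip·ft.

M_n ≈ 249 kip·ft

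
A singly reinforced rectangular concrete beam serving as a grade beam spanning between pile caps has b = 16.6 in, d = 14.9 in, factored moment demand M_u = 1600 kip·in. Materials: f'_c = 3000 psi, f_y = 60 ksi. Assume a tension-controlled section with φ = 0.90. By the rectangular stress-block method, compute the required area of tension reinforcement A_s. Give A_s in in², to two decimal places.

A_s ≈ 2.22 in²

M_n = M_u/φ = 1600/0.90 = 1777.78 kip·in.
From M_n = 0.85 f'_c a b (d − a/2):
a = d − √(d² − 2M_n/(0.85 f'_c b)) = 14.9 − √(14.9² − 2 × 1777.78/(0.85 × 3 × 16.6)) = 3.152 in.
A_s = 0.85 f'_c a b / f_y = 0.85 × 3 × 3.152 × 16.6 / 60 = 2.224 in².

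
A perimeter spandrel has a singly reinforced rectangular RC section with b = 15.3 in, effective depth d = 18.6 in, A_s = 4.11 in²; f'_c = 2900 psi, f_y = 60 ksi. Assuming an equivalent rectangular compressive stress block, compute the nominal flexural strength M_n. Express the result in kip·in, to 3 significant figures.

T = A_s f_y = 4.11 × 60 = 246.6 kips.
a = T/(0.85 f'_c b) = 246.6/(0.85 × 2.9 × 15.3) = 6.539 in.
M_n = T(d − a/2) = 246.6 × (18.6 − 3.2695) = 3780.5 kip·in.

M_n ≈ 3780 kip·in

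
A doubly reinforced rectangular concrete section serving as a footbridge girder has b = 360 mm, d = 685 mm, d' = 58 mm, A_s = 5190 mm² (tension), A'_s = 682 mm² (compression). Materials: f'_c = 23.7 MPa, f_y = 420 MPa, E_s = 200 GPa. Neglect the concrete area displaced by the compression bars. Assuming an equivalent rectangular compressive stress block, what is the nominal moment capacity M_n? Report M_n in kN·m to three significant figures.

M_n ≈ 1230 kN·m

Assume both tension and compression steel yield.
Net tension couple steel: A_s − A'_s = 4508 mm².
a = (A_s − A'_s) f_y / (0.85 f'_c b) = 1893360/(0.85 × 23.7 × 360) = 261.07 mm.
c = a/β₁ = 261.07/0.85 = 307.14 mm; ε'_s = 0.003(c − d')/c = 0.0024 ≥ f_y/E_s = 0.0021, so compression steel does yield.
M_n = (A_s − A'_s) f_y (d − a/2) + A'_s f_y (d − d') = [1893360 × (685 − 130.535) + 286440 × (685 − 58)] × 10⁻⁶ = 1049.80 + 179.60 = 1229.40 kN·m.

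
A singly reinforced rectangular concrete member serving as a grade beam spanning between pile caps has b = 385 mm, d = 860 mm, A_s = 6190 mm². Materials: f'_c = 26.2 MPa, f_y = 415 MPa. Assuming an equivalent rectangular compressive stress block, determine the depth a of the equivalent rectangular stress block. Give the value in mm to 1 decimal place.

T = A_s f_y = 6190 × 415 = 2568850 N = 2568.85 kN.
Setting C = 0.85 f'_c a b equal to T: a = 2568850/(0.85 × 26.2 × 385) = 299.6 mm.

a ≈ 299.6 mm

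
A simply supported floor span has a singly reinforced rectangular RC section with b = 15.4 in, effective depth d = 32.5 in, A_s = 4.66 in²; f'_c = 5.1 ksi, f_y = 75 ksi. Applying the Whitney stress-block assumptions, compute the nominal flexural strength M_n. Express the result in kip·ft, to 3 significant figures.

T = A_s f_y = 4.66 × 75 = 349.5 kips.
a = T/(0.85 f'_c b) = 349.5/(0.85 × 5.1 × 15.4) = 5.235 in.
M_n = T(d − a/2) = 349.5 × (32.5 − 2.6175) = 10443.9 kip·in = 10443.9/12 = 870.33 kip·ft.

M_n ≈ 870 kip·ft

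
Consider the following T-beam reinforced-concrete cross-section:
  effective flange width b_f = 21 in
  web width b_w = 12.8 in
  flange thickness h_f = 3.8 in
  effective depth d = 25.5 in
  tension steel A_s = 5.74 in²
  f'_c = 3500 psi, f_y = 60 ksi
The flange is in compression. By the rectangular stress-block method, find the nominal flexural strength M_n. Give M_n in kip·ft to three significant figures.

M_n ≈ 648 kip·ft

Tension: T = A_s f_y = 5.74 × 60 = 344.4 kips.
Try a within the flange: a = T/(0.85 f'_c b_f) = 344.4/(0.85 × 3.5 × 21) = 5.513 in.
a = 5.513 > h_f = 3.8 in: the block extends into the web. Split into flange-overhang and web parts.
C_f = 0.85 f'_c (b_f − b_w) h_f = 0.85 × 3.5 × (21 − 12.8) × 3.8 = 92.7 kips.
Remaining web compression depth: a_w = (T − C_f)/(0.85 f'_c b_w) = (344.4 − 92.7)/(0.85 × 3.5 × 12.8) = 6.610 in.
M_n = C_f(d − h_f/2) + (T − C_f)(d − a_w/2) = 92.7 × (25.5 − 1.9) + 251.7 × (25.5 − 3.305) = 2187.7 + 5586.5 = 7774.2 kip·in.
M_n = 7774.2/12 = 647.85 kip·ft.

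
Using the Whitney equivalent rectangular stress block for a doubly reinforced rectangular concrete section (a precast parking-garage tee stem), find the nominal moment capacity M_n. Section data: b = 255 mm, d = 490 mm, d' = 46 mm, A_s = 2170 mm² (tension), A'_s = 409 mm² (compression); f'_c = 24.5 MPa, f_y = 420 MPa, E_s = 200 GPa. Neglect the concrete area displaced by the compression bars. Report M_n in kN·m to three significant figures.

Assume both tension and compression steel yield.
Net tension couple steel: A_s − A'_s = 1761 mm².
a = (A_s − A'_s) f_y / (0.85 f'_c b) = 739620/(0.85 × 24.5 × 255) = 139.28 mm.
c = a/β₁ = 139.28/0.85 = 163.86 mm; ε'_s = 0.003(c − d')/c = 0.0022 ≥ f_y/E_s = 0.0021, so compression steel does yield.
M_n = (A_s − A'_s) f_y (d − a/2) + A'_s f_y (d − d') = [739620 × (490 − 69.64) + 171780 × (490 − 46)] × 10⁻⁶ = 310.91 + 76.27 = 387.18 kN·m.

M_n ≈ 387 kN·m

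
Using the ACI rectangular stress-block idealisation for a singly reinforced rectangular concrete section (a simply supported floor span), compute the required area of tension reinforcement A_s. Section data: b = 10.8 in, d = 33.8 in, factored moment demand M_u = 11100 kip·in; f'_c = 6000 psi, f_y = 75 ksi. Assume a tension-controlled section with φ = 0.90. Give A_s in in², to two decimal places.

M_n = M_u/φ = 11100/0.90 = 12333.3 kip·in.
From M_n = 0.85 f'_c a b (d − a/2):
a = d − √(d² − 2M_n/(0.85 f'_c b)) = 33.8 − √(33.8² − 2 × 12333.3/(0.85 × 6 × 10.8)) = 7.445 in.
A_s = 0.85 f'_c a b / f_y = 0.85 × 6 × 7.445 × 10.8 / 75 = 5.468 in².

A_s ≈ 5.47 in²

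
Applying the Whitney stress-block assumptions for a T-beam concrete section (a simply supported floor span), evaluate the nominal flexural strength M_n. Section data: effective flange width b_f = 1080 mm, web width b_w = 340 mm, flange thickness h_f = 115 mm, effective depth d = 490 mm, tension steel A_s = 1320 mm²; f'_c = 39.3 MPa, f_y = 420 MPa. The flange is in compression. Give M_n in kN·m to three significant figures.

Tension: T = A_s f_y = 1320 × 420 = 554400 N.
Try a within the flange: a = T/(0.85 f'_c b_f) = 554400/(0.85 × 39.3 × 1080) = 15.37 mm.
Since a = 15.37 ≤ h_f = 115 mm, the stress block lies entirely in the flange; analyse as a rectangular beam of width b_f.
M_n = T(d − a/2) = 554400 × (490 − 7.685) = 267.40 × 10⁶ N·mm.
M_n = 267.40 kN·m.

M_n ≈ 267 kN·m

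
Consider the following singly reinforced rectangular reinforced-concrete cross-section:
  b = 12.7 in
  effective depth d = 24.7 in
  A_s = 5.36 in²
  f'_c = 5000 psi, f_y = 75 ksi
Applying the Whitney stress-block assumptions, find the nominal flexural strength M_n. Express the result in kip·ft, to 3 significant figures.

T = A_s f_y = 5.36 × 75 = 402 kips.
a = T/(0.85 f'_c b) = 402/(0.85 × 5 × 12.7) = 7.448 in.
M_n = T(d − a/2) = 402 × (24.7 − 3.724) = 8432.4 kip·in = 8432.4/12 = 702.70 kip·ft.

M_n ≈ 703 kip·ft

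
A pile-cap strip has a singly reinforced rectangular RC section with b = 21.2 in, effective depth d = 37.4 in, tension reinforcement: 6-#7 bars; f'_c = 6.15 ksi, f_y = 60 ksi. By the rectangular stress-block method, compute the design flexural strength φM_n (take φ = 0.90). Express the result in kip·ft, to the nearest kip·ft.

φM_n ≈ 590 kip·ft

A_s = 6 × 0.6 = 3.6 in².
T = A_s f_y = 3.6 × 60 = 216 kips.
a = T/(0.85 f'_c b) = 216/(0.85 × 6.15 × 21.2) = 1.949 in.
M_n = T(d − a/2) = 216 × (37.4 − 0.9745) = 7867.9 kip·in = 7867.9/12 = 655.66 kip·ft.
φM_n = 0.90 × 655.66 = 590.09 kip·ft.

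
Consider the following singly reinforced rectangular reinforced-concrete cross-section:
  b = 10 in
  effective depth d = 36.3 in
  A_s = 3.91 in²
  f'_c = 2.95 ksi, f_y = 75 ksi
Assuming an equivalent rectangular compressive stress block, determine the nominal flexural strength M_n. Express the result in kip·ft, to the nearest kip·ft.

M_n ≈ 744 kip·ft

T = A_s f_y = 3.91 × 75 = 293.25 kips.
a = T/(0.85 f'_c b) = 293.25/(0.85 × 2.95 × 10) = 11.695 in.
M_n = T(d − a/2) = 293.25 × (36.3 − 5.8475) = 8930.2 kip·in = 8930.2/12 = 744.18 kip·ft.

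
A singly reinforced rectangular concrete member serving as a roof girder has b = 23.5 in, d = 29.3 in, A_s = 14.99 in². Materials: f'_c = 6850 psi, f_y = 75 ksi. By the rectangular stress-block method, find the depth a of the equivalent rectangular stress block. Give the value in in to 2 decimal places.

a ≈ 8.22 in

T = A_s f_y = 14.99 × 75 = 1124.25 kips.
a = T/(0.85 f'_c b) = 1124.25/(0.85 × 6.85 × 23.5) = 8.22 in.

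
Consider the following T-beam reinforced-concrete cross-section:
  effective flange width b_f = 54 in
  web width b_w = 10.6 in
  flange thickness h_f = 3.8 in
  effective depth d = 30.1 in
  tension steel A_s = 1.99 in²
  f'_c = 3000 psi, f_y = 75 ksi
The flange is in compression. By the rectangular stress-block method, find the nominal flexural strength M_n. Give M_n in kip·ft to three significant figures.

M_n ≈ 368 kip·ft

Tension: T = A_s f_y = 1.99 × 75 = 149.25 kips.
Try a within the flange: a = T/(0.85 f'_c b_f) = 149.25/(0.85 × 3 × 54) = 1.084 in.
Since a = 1.084 ≤ h_f = 3.8 in, the stress block lies entirely in the flange; analyse as a rectangular beam of width b_f.
M_n = T(d − a/2) = 149.25 × (30.1 − 0.542) = 4411.5 kip·in.
M_n = 4411.5/12 = 367.63 kip·ft.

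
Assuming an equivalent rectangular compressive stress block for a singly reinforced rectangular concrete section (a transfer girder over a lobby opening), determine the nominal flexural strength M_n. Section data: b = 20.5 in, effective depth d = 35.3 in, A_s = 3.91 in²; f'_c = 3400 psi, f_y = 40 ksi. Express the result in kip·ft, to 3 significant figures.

T = A_s f_y = 3.91 × 40 = 156.4 kips.
a = T/(0.85 f'_c b) = 156.4/(0.85 × 3.4 × 20.5) = 2.640 in.
M_n = T(d − a/2) = 156.4 × (35.3 − 1.32) = 5314.5 kip·in = 5314.5/12 = 442.88 kip·ft.

M_n ≈ 443 kip·ft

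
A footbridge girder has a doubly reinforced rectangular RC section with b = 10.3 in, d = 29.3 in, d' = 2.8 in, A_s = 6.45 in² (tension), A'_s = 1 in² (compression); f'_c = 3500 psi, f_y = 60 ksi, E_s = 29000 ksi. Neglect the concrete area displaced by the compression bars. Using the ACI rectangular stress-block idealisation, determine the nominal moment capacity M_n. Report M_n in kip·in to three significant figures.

M_n ≈ 9430 kip·in

Assume both steels yield.
a = (A_s − A'_s) f_y/(0.85 f'_c b) = (6.45 − 1) × 60/(0.85 × 3.5 × 10.3) = 10.671 in.
c = a/β₁ = 10.671/0.85 = 12.554 in; ε'_s = 0.003(c − d')/c = 0.0023 ≥ ε_y = 0.0021, so the compression steel yields.
M_n = (A_s − A'_s) f_y (d − a/2) + A'_s f_y (d − d') = 327 × (29.3 − 5.3355) + 60 × (29.3 − 2.8) = 7836.4 + 1590.0 = 9426.4 kip·in.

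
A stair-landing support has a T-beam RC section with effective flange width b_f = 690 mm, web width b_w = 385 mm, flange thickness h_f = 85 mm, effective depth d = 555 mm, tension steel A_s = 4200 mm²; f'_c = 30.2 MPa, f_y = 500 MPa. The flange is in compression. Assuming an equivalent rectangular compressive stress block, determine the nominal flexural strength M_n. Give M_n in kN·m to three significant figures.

Tension: T = A_s f_y = 4200 × 500 = 2100000 N.
Try a within the flange: a = T/(0.85 f'_c b_f) = 2100000/(0.85 × 30.2 × 690) = 118.56 mm.
a = 118.56 > h_f = 85 mm: the block extends into the web. Split into flange-overhang and web parts.
C_f = 0.85 f'_c (b_f − b_w) h_f = 0.85 × 30.2 × (690 − 385) × 85 = 665495 N.
Remaining web compression depth: a_w = (T − C_f)/(0.85 f'_c b_w) = (2100000 − 665495)/(0.85 × 30.2 × 385) = 145.15 mm.
M_n = C_f(d − h_f/2) + (T − C_f)(d − a_w/2) = 665495 × (555 − 42.5) + 1434505 × (555 − 72.575) = 341.07 + 692.04 = 1033.11 × 10⁶ N·mm.
M_n = 1033.11 kN·m.

M_n ≈ 1030 kN·m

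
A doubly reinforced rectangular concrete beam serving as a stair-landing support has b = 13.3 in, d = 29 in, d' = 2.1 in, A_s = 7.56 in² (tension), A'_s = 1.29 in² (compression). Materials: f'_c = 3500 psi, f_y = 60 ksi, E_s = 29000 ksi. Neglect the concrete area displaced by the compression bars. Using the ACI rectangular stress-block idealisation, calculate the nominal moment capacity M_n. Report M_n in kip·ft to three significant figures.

M_n ≈ 934 kip·ft

Assume both steels yield.
a = (A_s − A'_s) f_y/(0.85 f'_c b) = (7.56 − 1.29) × 60/(0.85 × 3.5 × 13.3) = 9.508 in.
c = a/β₁ = 9.508/0.85 = 11.186 in; ε'_s = 0.003(c − d')/c = 0.0024 ≥ ε_y = 0.0021, so the compression steel yields.
M_n = (A_s − A'_s) f_y (d − a/2) + A'_s f_y (d − d') = 376.2 × (29 − 4.754) + 77.4 × (29 − 2.1) = 9121.3 + 2082.1 = 11203.4 kip·in = 11203.4/12 = 933.62 kip·ft.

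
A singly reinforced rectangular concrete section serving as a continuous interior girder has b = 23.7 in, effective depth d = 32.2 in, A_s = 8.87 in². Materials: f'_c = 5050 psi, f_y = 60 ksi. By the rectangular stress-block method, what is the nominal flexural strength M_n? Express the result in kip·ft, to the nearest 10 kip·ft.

M_n ≈ 1310 kip·ft

T = A_s f_y = 8.87 × 60 = 532.2 kips.
a = T/(0.85 f'_c b) = 532.2/(0.85 × 5.05 × 23.7) = 5.231 in.
M_n = T(d − a/2) = 532.2 × (32.2 − 2.6155) = 15744.9 kip·in = 15744.9/12 = 1312.08 kip·ft.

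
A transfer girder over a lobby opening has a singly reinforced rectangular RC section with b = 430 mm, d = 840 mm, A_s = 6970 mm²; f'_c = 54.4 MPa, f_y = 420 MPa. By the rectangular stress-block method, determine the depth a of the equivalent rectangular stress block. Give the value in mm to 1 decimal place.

T = A_s f_y = 6970 × 420 = 2927400 N = 2927.4 kN.
Setting C = 0.85 f'_c a b equal to T: a = 2927400/(0.85 × 54.4 × 430) = 147.2 mm.

a ≈ 147.2 mm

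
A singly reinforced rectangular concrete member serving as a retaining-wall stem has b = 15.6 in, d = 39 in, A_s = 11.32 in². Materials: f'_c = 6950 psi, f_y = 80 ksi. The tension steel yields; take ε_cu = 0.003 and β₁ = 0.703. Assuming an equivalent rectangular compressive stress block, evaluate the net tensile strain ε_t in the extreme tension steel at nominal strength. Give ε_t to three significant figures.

ε_t ≈ 0.00537

a = A_s f_y/(0.85 f'_c b) = 9.827 in.
β₁ = 0.703, so c = a/β₁ = 9.827/0.703 = 13.979 in.
From the linear strain diagram with ε_cu = 0.003: ε_t = 0.003 (d − c)/c = 0.003 × (39 − 13.979)/13.979 = 0.00537.
Since ε_t ≥ 0.005, the section is tension-controlled.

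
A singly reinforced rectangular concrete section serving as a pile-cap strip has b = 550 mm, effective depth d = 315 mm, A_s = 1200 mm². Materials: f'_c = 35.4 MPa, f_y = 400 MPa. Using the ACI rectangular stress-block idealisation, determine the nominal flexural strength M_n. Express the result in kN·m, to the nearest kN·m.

M_n ≈ 144 kN·m

T = A_s f_y = 1200 × 400 = 480000 N = 480 kN.
From C = T: a = T/(0.85 f'_c b) = 480000/(0.85 × 35.4 × 550) = 29.00 mm.
M_n = T(d − a/2) = 480 kN × (315 − 14.5) mm = 144.24 kN·m.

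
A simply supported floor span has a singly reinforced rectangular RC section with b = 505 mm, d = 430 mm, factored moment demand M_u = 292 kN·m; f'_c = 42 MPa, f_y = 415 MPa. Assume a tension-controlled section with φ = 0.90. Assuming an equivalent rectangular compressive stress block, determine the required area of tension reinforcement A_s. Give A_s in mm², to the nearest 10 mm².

A_s ≈ 1920 mm²

M_n = M_u/φ = 292/0.90 = 324.444 kN·m.
With M_n = 0.85 f'_c a b (d − a/2), solve the quadratic for a:
a = d − √(d² − 2M_n/(0.85 f'_c b)) = 430 − √(430² − 2 × 324.444×10⁶/(0.85 × 42 × 505)) = 44.11 mm.
A_s = 0.85 f'_c a b / f_y = 0.85 × 42 × 44.11 × 505 / 415 = 1916.2 mm².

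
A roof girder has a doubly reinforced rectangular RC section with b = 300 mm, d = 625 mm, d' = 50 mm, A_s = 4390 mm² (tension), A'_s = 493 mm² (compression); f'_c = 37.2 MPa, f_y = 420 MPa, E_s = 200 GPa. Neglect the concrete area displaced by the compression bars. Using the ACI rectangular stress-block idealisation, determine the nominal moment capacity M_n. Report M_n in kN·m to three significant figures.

M_n ≈ 1000 kN·m

Assume both tension and compression steel yield.
Net tension couple steel: A_s − A'_s = 3897 mm².
a = (A_s − A'_s) f_y / (0.85 f'_c b) = 1636740/(0.85 × 37.2 × 300) = 172.54 mm.
c = a/β₁ = 172.54/0.784 = 220.08 mm; ε'_s = 0.003(c − d')/c = 0.0023 ≥ f_y/E_s = 0.0021, so compression steel does yield.
M_n = (A_s − A'_s) f_y (d − a/2) + A'_s f_y (d − d') = [1636740 × (625 − 86.27) + 207060 × (625 − 50)] × 10⁻⁶ = 881.76 + 119.06 = 1000.82 kN·m.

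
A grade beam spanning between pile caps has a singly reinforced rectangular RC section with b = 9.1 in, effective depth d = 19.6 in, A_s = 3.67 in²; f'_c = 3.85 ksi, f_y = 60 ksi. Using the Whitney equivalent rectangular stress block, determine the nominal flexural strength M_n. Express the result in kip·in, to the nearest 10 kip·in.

M_n ≈ 3500 kip·in

T = A_s f_y = 3.67 × 60 = 220.2 kips.
a = T/(0.85 f'_c b) = 220.2/(0.85 × 3.85 × 9.1) = 7.394 in.
M_n = T(d − a/2) = 220.2 × (19.6 − 3.697) = 3501.8 kip·in.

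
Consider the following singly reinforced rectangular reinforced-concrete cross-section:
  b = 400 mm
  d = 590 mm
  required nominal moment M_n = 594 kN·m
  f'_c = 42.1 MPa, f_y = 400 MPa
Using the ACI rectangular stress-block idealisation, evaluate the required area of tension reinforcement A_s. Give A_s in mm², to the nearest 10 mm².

A_s ≈ 2690 mm²

With M_n = 0.85 f'_c a b (d − a/2), solve the quadratic for a:
a = d − √(d² − 2M_n/(0.85 f'_c b)) = 590 − √(590² − 2 × 594×10⁶/(0.85 × 42.1 × 400)) = 75.12 mm.
A_s = 0.85 f'_c a b / f_y = 0.85 × 42.1 × 75.12 × 400 / 400 = 2688.2 mm².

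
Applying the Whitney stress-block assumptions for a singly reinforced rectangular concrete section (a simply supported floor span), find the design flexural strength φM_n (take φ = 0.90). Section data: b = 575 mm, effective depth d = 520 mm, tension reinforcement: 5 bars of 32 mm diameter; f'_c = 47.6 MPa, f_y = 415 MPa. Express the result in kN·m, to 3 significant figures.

A_s = 5 × 804 = 4020 mm².
T = A_s f_y = 4020 × 415 = 1668300 N = 1668.3 kN.
From C = T: a = T/(0.85 f'_c b) = 1668300/(0.85 × 47.6 × 575) = 71.71 mm.
M_n = T(d − a/2) = 1668.3 kN × (520 − 35.855) mm = 807.70 kN·m.
φM_n = 0.90 × 807.70 = 726.93 kN·m.

φM_n ≈ 727 kN·m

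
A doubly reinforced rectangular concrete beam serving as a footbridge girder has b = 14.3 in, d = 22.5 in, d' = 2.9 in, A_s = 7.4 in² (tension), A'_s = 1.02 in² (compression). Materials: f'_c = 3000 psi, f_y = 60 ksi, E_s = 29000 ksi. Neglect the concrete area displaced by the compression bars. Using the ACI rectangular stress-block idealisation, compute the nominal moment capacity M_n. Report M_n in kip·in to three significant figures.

M_n ≈ 7800 kip·in

Assume both steels yield.
a = (A_s − A'_s) f_y/(0.85 f'_c b) = (7.4 − 1.02) × 60/(0.85 × 3 × 14.3) = 10.498 in.
c = a/β₁ = 10.498/0.85 = 12.351 in; ε'_s = 0.003(c − d')/c = 0.0023 ≥ ε_y = 0.0021, so the compression steel yields.
M_n = (A_s − A'_s) f_y (d − a/2) + A'_s f_y (d − d') = 382.8 × (22.5 − 5.249) + 61.2 × (22.5 − 2.9) = 6603.7 + 1199.5 = 7803.2 kip·in.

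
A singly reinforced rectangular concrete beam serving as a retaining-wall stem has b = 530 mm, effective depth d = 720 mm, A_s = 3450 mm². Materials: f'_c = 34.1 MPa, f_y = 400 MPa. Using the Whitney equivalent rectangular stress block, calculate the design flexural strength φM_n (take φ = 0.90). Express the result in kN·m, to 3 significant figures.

T = A_s f_y = 3450 × 400 = 1380000 N = 1380 kN.
From C = T: a = T/(0.85 f'_c b) = 1380000/(0.85 × 34.1 × 530) = 89.83 mm.
M_n = T(d − a/2) = 1380 kN × (720 − 44.915) mm = 931.62 kN·m.
φM_n = 0.90 × 931.62 = 838.46 kN·m.

φM_n ≈ 838 kN·m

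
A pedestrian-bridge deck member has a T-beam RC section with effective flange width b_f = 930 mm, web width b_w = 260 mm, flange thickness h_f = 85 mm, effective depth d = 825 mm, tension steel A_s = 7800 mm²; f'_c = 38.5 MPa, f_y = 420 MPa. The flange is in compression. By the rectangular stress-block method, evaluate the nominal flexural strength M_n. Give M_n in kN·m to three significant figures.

Tension: T = A_s f_y = 7800 × 420 = 3276000 N.
Try a within the flange: a = T/(0.85 f'_c b_f) = 3276000/(0.85 × 38.5 × 930) = 107.64 mm.
a = 107.64 > h_f = 85 mm: the block extends into the web. Split into flange-overhang and web parts.
C_f = 0.85 f'_c (b_f − b_w) h_f = 0.85 × 38.5 × (930 − 260) × 85 = 1863689 N.
Remaining web compression depth: a_w = (T − C_f)/(0.85 f'_c b_w) = (3276000 − 1863689)/(0.85 × 38.5 × 260) = 165.99 mm.
M_n = C_f(d − h_f/2) + (T − C_f)(d − a_w/2) = 1863689 × (825 − 42.5) + 1412311 × (825 − 82.995) = 1458.34 + 1047.94 = 2506.28 × 10⁶ N·mm.
M_n = 2506.28 kN·m.

M_n ≈ 2510 kN·m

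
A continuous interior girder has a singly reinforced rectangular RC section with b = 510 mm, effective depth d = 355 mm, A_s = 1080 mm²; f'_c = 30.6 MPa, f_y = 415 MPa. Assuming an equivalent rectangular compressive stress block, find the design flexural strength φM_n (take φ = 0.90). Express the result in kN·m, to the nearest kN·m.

T = A_s f_y = 1080 × 415 = 448200 N = 448.2 kN.
From C = T: a = T/(0.85 f'_c b) = 448200/(0.85 × 30.6 × 510) = 33.79 mm.
M_n = T(d − a/2) = 448.2 kN × (355 − 16.895) mm = 151.54 kN·m.
φM_n = 0.90 × 151.54 = 136.39 kN·m.

φM_n ≈ 136 kN·m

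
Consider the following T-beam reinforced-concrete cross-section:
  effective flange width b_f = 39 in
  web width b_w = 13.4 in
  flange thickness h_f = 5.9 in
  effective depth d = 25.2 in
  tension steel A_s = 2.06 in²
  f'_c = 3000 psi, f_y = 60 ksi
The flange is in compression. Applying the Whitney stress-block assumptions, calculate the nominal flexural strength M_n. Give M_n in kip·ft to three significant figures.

Tension: T = A_s f_y = 2.06 × 60 = 123.6 kips.
Try a within the flange: a = T/(0.85 f'_c b_f) = 123.6/(0.85 × 3 × 39) = 1.243 in.
Since a = 1.243 ≤ h_f = 5.9 in, the stress block lies entirely in the flange; analyse as a rectangular beam of width b_f.
M_n = T(d − a/2) = 123.6 × (25.2 − 0.6215) = 3037.9 kip·in.
M_n = 3037.9/12 = 253.16 kip·ft.

M_n ≈ 253 kip·ft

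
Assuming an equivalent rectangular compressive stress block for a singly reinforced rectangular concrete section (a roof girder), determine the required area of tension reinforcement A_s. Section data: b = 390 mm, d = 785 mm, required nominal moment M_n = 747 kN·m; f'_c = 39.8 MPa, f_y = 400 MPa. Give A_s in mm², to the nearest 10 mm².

With M_n = 0.85 f'_c a b (d − a/2), solve the quadratic for a:
a = d − √(d² − 2M_n/(0.85 f'_c b)) = 785 − √(785² − 2 × 747×10⁶/(0.85 × 39.8 × 390)) = 75.78 mm.
A_s = 0.85 f'_c a b / f_y = 0.85 × 39.8 × 75.78 × 390 / 400 = 2499.5 mm².

A_s ≈ 2500 mm²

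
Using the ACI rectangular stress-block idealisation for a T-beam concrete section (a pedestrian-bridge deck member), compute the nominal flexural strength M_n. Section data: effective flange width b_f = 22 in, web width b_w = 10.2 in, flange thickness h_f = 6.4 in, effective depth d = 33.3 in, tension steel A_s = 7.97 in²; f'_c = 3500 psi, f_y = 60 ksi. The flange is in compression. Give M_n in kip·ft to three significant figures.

Tension: T = A_s f_y = 7.97 × 60 = 478.2 kips.
Try a within the flange: a = T/(0.85 f'_c b_f) = 478.2/(0.85 × 3.5 × 22) = 7.306 in.
a = 7.306 > h_f = 6.4 in: the block extends into the web. Split into flange-overhang and web parts.
C_f = 0.85 f'_c (b_f − b_w) h_f = 0.85 × 3.5 × (22 − 10.2) × 6.4 = 224.7 kips.
Remaining web compression depth: a_w = (T − C_f)/(0.85 f'_c b_w) = (478.2 − 224.7)/(0.85 × 3.5 × 10.2) = 8.354 in.
M_n = C_f(d − h_f/2) + (T − C_f)(d − a_w/2) = 224.7 × (33.3 − 3.2) + 253.5 × (33.3 − 4.177) = 6763.5 + 7382.7 = 14146.2 kip·in.
M_n = 14146.2/12 = 1178.85 kip·ft.

M_n ≈ 1180 kip·ft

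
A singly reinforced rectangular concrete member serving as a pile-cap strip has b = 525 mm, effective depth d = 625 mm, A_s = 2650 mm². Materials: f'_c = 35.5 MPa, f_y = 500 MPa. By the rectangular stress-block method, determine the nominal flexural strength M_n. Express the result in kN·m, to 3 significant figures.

M_n ≈ 773 kN·m

T = A_s f_y = 2650 × 500 = 1325000 N = 1325 kN.
From C = T: a = T/(0.85 f'_c b) = 1325000/(0.85 × 35.5 × 525) = 83.64 mm.
M_n = T(d − a/2) = 1325 kN × (625 − 41.82) mm = 772.71 kN·m.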